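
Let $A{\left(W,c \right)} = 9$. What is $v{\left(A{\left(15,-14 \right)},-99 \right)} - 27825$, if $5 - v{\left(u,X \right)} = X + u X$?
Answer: $-26830$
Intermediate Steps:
$v{\left(u,X \right)} = 5 - X - X u$ ($v{\left(u,X \right)} = 5 - \left(X + u X\right) = 5 - \left(X + X u\right) = 5 - X - X u$)
$v{\left(A{\left(15,-14 \right)},-99 \right)} - 27825 = \left(5 - -99 - \left(-99\right) 9\right) - 27825 = \left(5 + 99 + 891\right) - 27825 = 995 - 27825 = -26830$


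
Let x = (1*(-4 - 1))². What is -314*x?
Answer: -7850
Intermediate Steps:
x = 25 (x = (1*(-5))² = (-5)² = 25)
-314*x = -314*25 = -7850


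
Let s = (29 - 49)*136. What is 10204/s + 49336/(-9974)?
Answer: -29496077/3391160 ≈ -8.6979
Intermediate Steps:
s = -2720 (s = -20*136 = -2720)
10204/s + 49336/(-9974) = 10204/(-2720) + 49336/(-9974) = 10204*(-1/2720) + 49336*(-1/9974) = -2551/680 - 24668/4987 = -29496077/3391160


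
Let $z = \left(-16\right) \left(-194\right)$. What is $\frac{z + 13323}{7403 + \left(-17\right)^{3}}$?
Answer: $\frac{16427}{2490} \approx 6.5972$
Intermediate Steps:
$z = 3104$
$\frac{z + 13323}{7403 + \left(-17\right)^{3}} = \frac{3104 + 13323}{7403 + \left(-17\right)^{3}} = \frac{16427}{7403 - 4913} = \frac{16427}{2490}$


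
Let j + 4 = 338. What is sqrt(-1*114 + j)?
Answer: 2*sqrt(55) ≈ 14.832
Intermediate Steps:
j = 334 (j = -4 + 338 = 334)
sqrt(-1*114 + j) = sqrt(-1*114 + 334) = sqrt(-114 + 334) = sqrt(220) = 2*sqrt(55)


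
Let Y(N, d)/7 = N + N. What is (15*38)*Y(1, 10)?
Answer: 7980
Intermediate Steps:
Y(N, d) = 14*N (Y(N, d) = 7*(N + N) = 7*(2*N) = 14*N)
(15*38)*Y(1, 10) = (15*38)*(14*1) = 570*14 = 7980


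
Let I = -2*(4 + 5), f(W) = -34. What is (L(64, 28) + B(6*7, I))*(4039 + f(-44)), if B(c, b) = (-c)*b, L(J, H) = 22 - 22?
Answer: 3027780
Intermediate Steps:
I = -18 (I = -2*9 = -18)
L(J, H) = 0
B(c, b) = -b*c
(L(64, 28) + B(6*7, I))*(4039 + f(-44)) = (0 - 1*(-18)*6*7)*(4039 - 34) = (0 - 1*(-18)*42)*4005 = (0 + 756)*4005 = 756*4005 = 3027780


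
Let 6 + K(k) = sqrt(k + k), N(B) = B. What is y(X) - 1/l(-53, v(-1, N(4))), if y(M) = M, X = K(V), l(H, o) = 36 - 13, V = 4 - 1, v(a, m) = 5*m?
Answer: -139/23 + sqrt(6) ≈ -3.5940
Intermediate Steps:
V = 3
K(k) = -6 + sqrt(2)*sqrt(k) (K(k) = -6 + sqrt(k + k) = -6 + sqrt(2*k) = -6 + sqrt(2)*sqrt(k))
l(H, o) = 23
X = -6 + sqrt(6) (X = -6 + sqrt(2)*sqrt(3) = -6 + sqrt(6) ≈ -3.5505)
y(X) - 1/l(-53, v(-1, N(4))) = (-6 + sqrt(6)) - 1/23 = -139/23 + sqrt(6)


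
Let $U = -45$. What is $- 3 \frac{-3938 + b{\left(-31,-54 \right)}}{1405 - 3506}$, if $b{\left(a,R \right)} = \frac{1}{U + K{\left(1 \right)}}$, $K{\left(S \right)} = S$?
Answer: $- \frac{519819}{92444} \approx -5.6231$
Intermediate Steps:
$b{\left(a,R \right)} = - \frac{1}{44}$ ($b{\left(a,R \right)} = \frac{1}{-45 + 1} = \frac{1}{-44} = - \frac{1}{44}$)
$- 3 \frac{-3938 + b{\left(-31,-54 \right)}}{1405 - 3506} = - 3 \frac{-3938 - \frac{1}{44}}{1405 - 3506} = - 3 \left(- \frac{173273}{44 \left(-2101\right)}\right) = - 3 \left(\left(- \frac{173273}{44}\right) \left(- \frac{1}{2101}\right)\right) = \left(-3\right) \frac{173273}{92444} = - \frac{519819}{92444}$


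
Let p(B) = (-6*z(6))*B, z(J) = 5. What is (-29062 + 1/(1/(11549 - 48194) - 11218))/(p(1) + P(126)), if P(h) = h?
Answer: -11946911939527/39464026656 ≈ -302.73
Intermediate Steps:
p(B) = -30*B (p(B) = (-6*5)*B = -30*B)
(-29062 + 1/(1/(11549 - 48194) - 11218))/(p(1) + P(126)) = (-29062 + 1/(1/(11549 - 48194) - 11218))/(-30*1 + 126) = (-29062 + 1/(1/(-36645) - 11218))/(-30 + 126) = (-29062 + 1/(-1/36645 - 11218))/96 = (-29062 + 1/(-411083611/36645))*(1/96) = (-29062 - 36645/411083611)*(1/96) = -11946911939527/411083611*1/96 = -11946911939527/39464026656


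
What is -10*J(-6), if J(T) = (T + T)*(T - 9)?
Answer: -1800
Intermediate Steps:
J(T) = 2*T*(-9 + T) (J(T) = (2*T)*(-9 + T) = 2*T*(-9 + T))
-10*J(-6) = -20*(-6)*(-9 - 6) = -20*(-6)*(-15) = -10*180 = -1800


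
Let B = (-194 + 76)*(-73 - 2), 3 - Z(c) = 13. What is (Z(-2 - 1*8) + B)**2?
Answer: 78145600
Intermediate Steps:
Z(c) = -10 (Z(c) = 3 - 1*13 = 3 - 13 = -10)
B = 8850 (B = -118*(-75) = 8850)
(Z(-2 - 1*8) + B)**2 = (-10 + 8850)**2 = 8840**2 = 78145600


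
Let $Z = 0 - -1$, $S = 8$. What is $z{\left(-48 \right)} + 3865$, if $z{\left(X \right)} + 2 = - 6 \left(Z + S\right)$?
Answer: $3809$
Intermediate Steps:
$Z = 1$ ($Z = 0 + 1 = 1$)
$z{\left(X \right)} = -56$ ($z{\left(X \right)} = -2 - 6 \left(1 + 8\right) = -2 - 54 = -56$)
$z{\left(-48 \right)} + 3865 = -56 + 3865 = 3809$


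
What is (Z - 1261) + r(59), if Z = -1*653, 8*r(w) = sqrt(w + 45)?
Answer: -1914 + sqrt(26)/4 ≈ -1912.7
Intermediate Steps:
r(w) = sqrt(45 + w)/8 (r(w) = sqrt(w + 45)/8 = sqrt(45 + w)/8)
Z = -653
(Z - 1261) + r(59) = (-653 - 1261) + sqrt(45 + 59)/8 = -1914 + sqrt(104)/8 = -1914 + (2*sqrt(26))/8 = -1914 + sqrt(26)/4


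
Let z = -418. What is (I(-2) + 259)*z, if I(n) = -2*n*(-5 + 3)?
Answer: -104918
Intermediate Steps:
I(n) = 4*n (I(n) = -2*n*(-2) = -(-4)*n = 4*n)
(I(-2) + 259)*z = (4*(-2) + 259)*(-418) = (-8 + 259)*(-418) = 251*(-418) = -104918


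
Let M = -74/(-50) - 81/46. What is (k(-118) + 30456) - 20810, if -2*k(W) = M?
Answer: 22186123/2300 ≈ 9646.1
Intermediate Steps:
M = -323/1150 (M = -74*(-1/50) - 81*1/46 = 37/25 - 81/46 = -323/1150 ≈ -0.28087)
k(W) = 323/2300 (k(W) = -½*(-323/1150) = 323/2300)
(k(-118) + 30456) - 20810 = (323/2300 + 30456) - 20810 = 70049123/2300 - 20810 = 22186123/2300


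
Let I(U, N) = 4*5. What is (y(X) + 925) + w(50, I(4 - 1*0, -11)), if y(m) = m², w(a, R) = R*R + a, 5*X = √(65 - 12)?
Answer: 34428/25 ≈ 1377.1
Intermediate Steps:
X = √53/5 (X = √(65 - 12)/5 = √53/5 ≈ 1.4560)
I(U, N) = 20
w(a, R) = a + R² (w(a, R) = R² + a = a + R²)
(y(X) + 925) + w(50, I(4 - 1*0, -11)) = ((√53/5)² + 925) + (50 + 20²) = (53/25 + 925) + (50 + 400) = 23178/25 + 450 = 34428/25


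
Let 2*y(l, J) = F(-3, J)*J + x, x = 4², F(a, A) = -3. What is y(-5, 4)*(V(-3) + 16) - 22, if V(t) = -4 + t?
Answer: -4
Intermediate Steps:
x = 16
y(l, J) = 8 - 3*J/2 (y(l, J) = (-3*J + 16)/2 = (16 - 3*J)/2 = 8 - 3*J/2)
y(-5, 4)*(V(-3) + 16) - 22 = (8 - 3/2*4)*((-4 - 3) + 16) - 22 = (8 - 6)*(-7 + 16) - 22 = 2*9 - 22 = 18 - 22 = -4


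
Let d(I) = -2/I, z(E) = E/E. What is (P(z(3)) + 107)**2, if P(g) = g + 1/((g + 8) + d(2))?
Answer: 748225/64 ≈ 11691.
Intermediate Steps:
z(E) = 1
P(g) = g + 1/(7 + g) (P(g) = g + 1/((g + 8) - 2/2) = g + 1/((8 + g) - 2*1/2) = g + 1/((8 + g) - 1) = g + 1/(7 + g))
(P(z(3)) + 107)**2 = ((1 + 1**2 + 7*1)/(7 + 1) + 107)**2 = ((1 + 1 + 7)/8 + 107)**2 = ((1/8)*9 + 107)**2 = (9/8 + 107)**2 = (865/8)**2 = 748225/64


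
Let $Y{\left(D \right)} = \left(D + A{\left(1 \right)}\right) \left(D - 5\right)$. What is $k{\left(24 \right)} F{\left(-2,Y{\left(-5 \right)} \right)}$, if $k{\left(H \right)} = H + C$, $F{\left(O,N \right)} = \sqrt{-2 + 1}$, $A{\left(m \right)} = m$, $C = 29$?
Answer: $53 i \approx 53.0 i$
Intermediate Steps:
$Y{\left(D \right)} = \left(1 + D\right) \left(-5 + D\right)$ ($Y{\left(D \right)} = \left(D + 1\right) \left(D - 5\right) = \left(1 + D\right) \left(-5 + D\right)$)
$F{\left(O,N \right)} = i$ ($F{\left(O,N \right)} = \sqrt{-1} = i$)
$k{\left(H \right)} = 29 + H$ ($k{\left(H \right)} = H + 29 = 29 + H$)
$k{\left(24 \right)} F{\left(-2,Y{\left(-5 \right)} \right)} = \left(29 + 24\right) i = 53 i$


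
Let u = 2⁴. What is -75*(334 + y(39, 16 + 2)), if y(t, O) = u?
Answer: -26250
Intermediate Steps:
u = 16
y(t, O) = 16
-75*(334 + y(39, 16 + 2)) = -75*(334 + 16) = -75*350 = -26250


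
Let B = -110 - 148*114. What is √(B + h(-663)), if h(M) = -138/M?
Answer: 4*I*√51837981/221 ≈ 130.31*I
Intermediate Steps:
B = -16982 (B = -110 - 16872 = -16982)
√(B + h(-663)) = √(-16982 - 138/(-663)) = √(-16982 - 138*(-1/663)) = √(-16982 + 46/221) = √(-3752976/221) = 4*I*√51837981/221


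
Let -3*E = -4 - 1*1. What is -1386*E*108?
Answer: -249480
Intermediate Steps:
E = 5/3 (E = -(-4 - 1*1)/3 = -(-4 - 1)/3 = -⅓*(-5) = 5/3 ≈ 1.6667)
-1386*E*108 = -1386*5/3*108 = -2310*108 = -249480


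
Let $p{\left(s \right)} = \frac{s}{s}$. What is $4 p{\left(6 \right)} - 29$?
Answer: $-25$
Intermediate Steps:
$p{\left(s \right)} = 1$
$4 p{\left(6 \right)} - 29 = 4 \cdot 1 - 29 = 4 - 29 = -25$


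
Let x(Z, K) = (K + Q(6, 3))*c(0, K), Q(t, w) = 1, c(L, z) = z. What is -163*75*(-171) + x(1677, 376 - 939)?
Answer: 2406881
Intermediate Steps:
x(Z, K) = K*(1 + K) (x(Z, K) = (K + 1)*K = (1 + K)*K = K*(1 + K))
-163*75*(-171) + x(1677, 376 - 939) = -163*75*(-171) + (376 - 939)*(1 + (376 - 939)) = -12225*(-171) - 563*(1 - 563) = 2090475 - 563*(-562) = 2090475 + 316406 = 2406881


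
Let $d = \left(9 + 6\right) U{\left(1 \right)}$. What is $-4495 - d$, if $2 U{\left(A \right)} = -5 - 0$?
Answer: $- \frac{8915}{2} \approx -4457.5$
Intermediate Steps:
$U{\left(A \right)} = - \frac{5}{2}$ ($U{\left(A \right)} = \frac{-5 - 0}{2} = \frac{-5 + 0}{2} = \frac{1}{2} \left(-5\right) = - \frac{5}{2}$)
$d = - \frac{75}{2}$ ($d = \left(9 + 6\right) \left(- \frac{5}{2}\right) = 15 \left(- \frac{5}{2}\right) = - \frac{75}{2} \approx -37.5$)
$-4495 - d = -4495 - - \frac{75}{2} = -4495 + \frac{75}{2} = - \frac{8915}{2}$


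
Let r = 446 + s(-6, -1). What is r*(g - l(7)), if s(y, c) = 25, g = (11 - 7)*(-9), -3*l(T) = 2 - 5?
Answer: -17427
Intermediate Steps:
l(T) = 1 (l(T) = -(2 - 5)/3 = -⅓*(-3) = 1)
g = -36 (g = 4*(-9) = -36)
r = 471 (r = 446 + 25 = 471)
r*(g - l(7)) = 471*(-36 - 1*1) = 471*(-36 - 1) = 471*(-37) = -17427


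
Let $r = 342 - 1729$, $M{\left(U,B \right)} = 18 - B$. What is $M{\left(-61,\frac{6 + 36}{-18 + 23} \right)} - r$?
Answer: $\frac{6983}{5} \approx 1396.6$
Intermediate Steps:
$r = -1387$ ($r = 342 - 1729 = -1387$)
$M{\left(-61,\frac{6 + 36}{-18 + 23} \right)} - r = \left(18 - \frac{6 + 36}{-18 + 23}\right) - -1387 = \left(18 - \frac{42}{5}\right) + 1387 = \frac{48}{5} + 1387 = \frac{6983}{5}$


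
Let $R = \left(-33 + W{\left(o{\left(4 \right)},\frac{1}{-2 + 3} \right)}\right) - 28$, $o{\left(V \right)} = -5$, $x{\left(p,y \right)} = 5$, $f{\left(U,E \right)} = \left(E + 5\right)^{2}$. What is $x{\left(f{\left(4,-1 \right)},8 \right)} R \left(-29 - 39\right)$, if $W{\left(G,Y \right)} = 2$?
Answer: $20060$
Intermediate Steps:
$f{\left(U,E \right)} = \left(5 + E\right)^{2}$
$R = -59$ ($R = \left(-33 + 2\right) - 28 = -31 - 28 = -59$)
$x{\left(f{\left(4,-1 \right)},8 \right)} R \left(-29 - 39\right) = 5 \left(-59\right) \left(-29 - 39\right) = \left(-295\right) \left(-68\right) = 20060$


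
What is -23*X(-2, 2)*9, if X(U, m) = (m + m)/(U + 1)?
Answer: 828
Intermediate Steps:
X(U, m) = 2*m/(1 + U) (X(U, m) = (2*m)/(1 + U) = 2*m/(1 + U))
-23*X(-2, 2)*9 = -46*2/(1 - 2)*9 = -46*2/(-1)*9 = -46*2*(-1)*9 = -23*(-4)*9 = 92*9 = 828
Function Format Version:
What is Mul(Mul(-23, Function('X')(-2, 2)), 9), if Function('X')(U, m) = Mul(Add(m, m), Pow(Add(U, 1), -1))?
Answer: 828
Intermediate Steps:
Function('X')(U, m) = Mul(2, m, Pow(Add(1, U), -1)) (Function('X')(U, m) = Mul(Mul(2, m), Pow(Add(1, U), -1)) = Mul(2, m, Pow(Add(1, U), -1)))
Mul(Mul(-23, Function('X')(-2, 2)), 9) = Mul(Mul(-23, Mul(2, 2, Pow(Add(1, -2), -1))), 9) = Mul(Mul(-23, Mul(2, 2, Pow(-1, -1))), 9) = Mul(Mul(-23, Mul(2, 2, -1)), 9) = Mul(Mul(-23, -4), 9) = Mul(92, 9) = 828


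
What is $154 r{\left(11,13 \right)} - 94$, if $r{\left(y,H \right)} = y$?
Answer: $1600$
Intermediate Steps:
$154 r{\left(11,13 \right)} - 94 = 154 \cdot 11 - 94 = 1694 - 94 = 1600$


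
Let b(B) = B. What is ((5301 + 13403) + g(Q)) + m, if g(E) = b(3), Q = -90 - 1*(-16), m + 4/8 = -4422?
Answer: 28569/2 ≈ 14285.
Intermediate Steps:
m = -8845/2 (m = -1/2 - 4422 = -8845/2 ≈ -4422.5)
Q = -74 (Q = -90 + 16 = -74)
g(E) = 3
((5301 + 13403) + g(Q)) + m = ((5301 + 13403) + 3) - 8845/2 = (18704 + 3) - 8845/2 = 18707 - 8845/2 = 28569/2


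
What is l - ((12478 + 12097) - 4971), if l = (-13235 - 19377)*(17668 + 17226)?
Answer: -1137982732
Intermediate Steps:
l = -1137963128 (l = -32612*34894 = -1137963128)
l - ((12478 + 12097) - 4971) = -1137963128 - ((12478 + 12097) - 4971) = -1137963128 - (24575 - 4971) = -1137963128 - 1*19604 = -1137963128 - 19604 = -1137982732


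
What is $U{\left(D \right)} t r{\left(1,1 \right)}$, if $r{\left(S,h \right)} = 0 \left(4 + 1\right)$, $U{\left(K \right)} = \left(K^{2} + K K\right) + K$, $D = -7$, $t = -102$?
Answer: $0$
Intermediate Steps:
$U{\left(K \right)} = K + 2 K^{2}$ ($U{\left(K \right)} = \left(K^{2} + K^{2}\right) + K = 2 K^{2} + K = K + 2 K^{2}$)
$r{\left(S,h \right)} = 0$ ($r{\left(S,h \right)} = 0 \cdot 5 = 0$)
$U{\left(D \right)} t r{\left(1,1 \right)} = - 7 \left(1 + 2 \left(-7\right)\right) \left(-102\right) 0 = - 7 \left(1 - 14\right) \left(-102\right) 0 = \left(-7\right) \left(-13\right) \left(-102\right) 0 = 91 \left(-102\right) 0 = \left(-9282\right) 0 = 0$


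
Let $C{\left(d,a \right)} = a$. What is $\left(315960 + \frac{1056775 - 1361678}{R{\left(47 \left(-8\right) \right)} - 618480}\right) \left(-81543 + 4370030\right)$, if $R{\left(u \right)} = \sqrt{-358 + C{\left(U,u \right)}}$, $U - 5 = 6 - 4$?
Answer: $\frac{259154172982001749050480}{191258755567} + \frac{1307572551761 i \sqrt{734}}{382517511134} \approx 1.355 \cdot 10^{12} + 92.611 i$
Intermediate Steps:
$U = 7$ ($U = 5 + \left(6 - 4\right) = 5 + 2 = 7$)
$R{\left(u \right)} = \sqrt{-358 + u}$
$\left(315960 + \frac{1056775 - 1361678}{R{\left(47 \left(-8\right) \right)} - 618480}\right) \left(-81543 + 4370030\right) = \left(315960 + \frac{1056775 - 1361678}{\sqrt{-358 + 47 \left(-8\right)} - 618480}\right) \left(-81543 + 4370030\right) = \left(315960 - \frac{304903}{\sqrt{-358 - 376} - 618480}\right) 4288487 = \left(315960 - \frac{304903}{\sqrt{-734} - 618480}\right) 4288487 = \left(315960 - \frac{304903}{i \sqrt{734} - 618480}\right) 4288487 = \left(315960 - \frac{304903}{-618480 + i \sqrt{734}}\right) 4288487 = 1354990352520 - \frac{1307572551761}{-618480 + i \sqrt{734}}$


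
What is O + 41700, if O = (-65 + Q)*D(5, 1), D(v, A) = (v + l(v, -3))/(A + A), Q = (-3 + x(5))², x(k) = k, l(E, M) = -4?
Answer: 83339/2 ≈ 41670.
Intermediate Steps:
Q = 4 (Q = (-3 + 5)² = 2² = 4)
D(v, A) = (-4 + v)/(2*A) (D(v, A) = (v - 4)/(A + A) = (-4 + v)/((2*A)) = (-4 + v)*(1/(2*A)) = (-4 + v)/(2*A))
O = -61/2 (O = (-65 + 4)*((½)*(-4 + 5)/1) = -61/2 ≈ -30.500)
O + 41700 = -61/2 + 41700 = 83339/2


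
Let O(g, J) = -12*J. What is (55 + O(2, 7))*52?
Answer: -1508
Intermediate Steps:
(55 + O(2, 7))*52 = (55 - 12*7)*52 = (55 - 84)*52 = -29*52 = -1508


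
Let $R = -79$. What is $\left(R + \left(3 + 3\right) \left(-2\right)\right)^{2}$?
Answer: $8281$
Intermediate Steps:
$\left(R + \left(3 + 3\right) \left(-2\right)\right)^{2} = \left(-79 + \left(3 + 3\right) \left(-2\right)\right)^{2} = \left(-79 + 6 \left(-2\right)\right)^{2} = \left(-79 - 12\right)^{2} = \left(-91\right)^{2} = 8281$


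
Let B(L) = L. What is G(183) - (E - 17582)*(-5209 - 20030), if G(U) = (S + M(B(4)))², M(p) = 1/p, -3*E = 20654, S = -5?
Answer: -9880226839/16 ≈ -6.1751e+8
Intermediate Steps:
E = -20654/3 (E = -⅓*20654 = -20654/3 ≈ -6884.7)
G(U) = 361/16 (G(U) = (-5 + 1/4)² = (-5 + ¼)² = (-19/4)² = 361/16)
G(183) - (E - 17582)*(-5209 - 20030) = 361/16 - (-20654/3 - 17582)*(-5209 - 20030) = 361/16 - (-73400)*(-25239)/3 = 361/16 - 1*617514200 = 361/16 - 617514200 = -9880226839/16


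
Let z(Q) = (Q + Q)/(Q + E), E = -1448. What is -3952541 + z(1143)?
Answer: -1205527291/305 ≈ -3.9525e+6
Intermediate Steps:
z(Q) = 2*Q/(-1448 + Q) (z(Q) = (Q + Q)/(Q - 1448) = (2*Q)/(-1448 + Q) = 2*Q/(-1448 + Q))
-3952541 + z(1143) = -3952541 + 2*1143/(-1448 + 1143) = -3952541 + 2*1143/(-305) = -3952541 + 2*1143*(-1/305) = -3952541 - 2286/305 = -1205527291/305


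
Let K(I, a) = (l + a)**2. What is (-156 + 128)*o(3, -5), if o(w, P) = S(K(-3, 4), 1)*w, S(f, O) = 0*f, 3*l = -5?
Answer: 0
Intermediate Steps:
l = -5/3 (l = (1/3)*(-5) = -5/3 ≈ -1.6667)
K(I, a) = (-5/3 + a)**2
S(f, O) = 0
o(w, P) = 0 (o(w, P) = 0*w = 0)
(-156 + 128)*o(3, -5) = (-156 + 128)*0 = -28*0 = 0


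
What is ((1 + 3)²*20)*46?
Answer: 14720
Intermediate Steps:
((1 + 3)²*20)*46 = (4²*20)*46 = (16*20)*46 = 320*46 = 14720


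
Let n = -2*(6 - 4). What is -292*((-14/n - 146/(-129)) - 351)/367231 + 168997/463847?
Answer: 14057671793909/21973730697753 ≈ 0.63975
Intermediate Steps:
n = -4 (n = -2*2 = -4)
-292*((-14/n - 146/(-129)) - 351)/367231 + 168997/463847 = -292*((-14/(-4) - 146/(-129)) - 351)/367231 + 168997/463847 = -292*((-14*(-1/4) - 146*(-1/129)) - 351)*(1/367231) + 168997*(1/463847) = -292*((7/2 + 146/129) - 351)*(1/367231) + 168997/463847 = -292*(1195/258 - 351)*(1/367231) + 168997/463847 = -292*(-89363/258)*(1/367231) + 168997/463847 = (13046998/129)*(1/367231) + 168997/463847 = 13046998/47372799 + 168997/463847 = 14057671793909/21973730697753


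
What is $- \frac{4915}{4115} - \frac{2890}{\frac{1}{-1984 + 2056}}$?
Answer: $- \frac{171250823}{823} \approx -2.0808 \cdot 10^{5}$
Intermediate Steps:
$- \frac{4915}{4115} - \frac{2890}{\frac{1}{-1984 + 2056}} = \left(-4915\right) \frac{1}{4115} - \frac{2890}{\frac{1}{72}} = - \frac{983}{823} - 2890 \frac{1}{\frac{1}{72}} = - \frac{983}{823} - 208080 = - \frac{171250823}{823}$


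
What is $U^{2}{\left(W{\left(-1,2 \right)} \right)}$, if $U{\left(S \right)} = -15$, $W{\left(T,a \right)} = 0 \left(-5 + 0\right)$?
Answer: $225$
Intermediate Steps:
$W{\left(T,a \right)} = 0$ ($W{\left(T,a \right)} = 0 \left(-5\right) = 0$)
$U^{2}{\left(W{\left(-1,2 \right)} \right)} = \left(-15\right)^{2} = 225$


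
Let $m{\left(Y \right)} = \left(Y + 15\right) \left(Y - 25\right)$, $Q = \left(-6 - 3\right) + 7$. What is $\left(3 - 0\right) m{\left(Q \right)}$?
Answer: $-1053$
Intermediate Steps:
$Q = -2$ ($Q = -9 + 7 = -2$)
$m{\left(Y \right)} = \left(-25 + Y\right) \left(15 + Y\right)$ ($m{\left(Y \right)} = \left(15 + Y\right) \left(-25 + Y\right) = \left(-25 + Y\right) \left(15 + Y\right)$)
$\left(3 - 0\right) m{\left(Q \right)} = \left(3 - 0\right) \left(-375 + \left(-2\right)^{2} - -20\right) = \left(3 + 0\right) \left(-375 + 4 + 20\right) = 3 \left(-351\right) = -1053$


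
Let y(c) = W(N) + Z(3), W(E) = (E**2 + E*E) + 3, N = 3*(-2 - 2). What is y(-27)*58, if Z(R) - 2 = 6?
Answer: 17342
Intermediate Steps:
Z(R) = 8 (Z(R) = 2 + 6 = 8)
N = -12 (N = 3*(-4) = -12)
W(E) = 3 + 2*E**2 (W(E) = (E**2 + E**2) + 3 = 2*E**2 + 3 = 3 + 2*E**2)
y(c) = 299 (y(c) = (3 + 2*(-12)**2) + 8 = (3 + 2*144) + 8 = (3 + 288) + 8 = 291 + 8 = 299)
y(-27)*58 = 299*58 = 17342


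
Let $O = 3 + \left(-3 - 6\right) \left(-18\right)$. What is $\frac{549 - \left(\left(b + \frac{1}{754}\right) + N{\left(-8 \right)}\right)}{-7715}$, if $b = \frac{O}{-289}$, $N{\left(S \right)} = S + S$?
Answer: $- \frac{123241011}{1681144790} \approx -0.073308$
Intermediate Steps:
$N{\left(S \right)} = 2 S$
$O = 165$ ($O = 3 + \left(-3 - 6\right) \left(-18\right) = 3 - -162 = 3 + 162 = 165$)
$b = - \frac{165}{289}$ ($b = \frac{165}{-289} = 165 \left(- \frac{1}{289}\right) = - \frac{165}{289} \approx -0.57093$)
$\frac{549 - \left(\left(b + \frac{1}{754}\right) + N{\left(-8 \right)}\right)}{-7715} = \frac{549 - \left(\left(- \frac{165}{289} + \frac{1}{754}\right) + 2 \left(-8\right)\right)}{-7715} = \left(549 - \left(\left(- \frac{165}{289} + \frac{1}{754}\right) - 16\right)\right) \left(- \frac{1}{7715}\right) = \left(549 - \left(- \frac{124121}{217906} - 16\right)\right) \left(- \frac{1}{7715}\right) = \left(549 - - \frac{3610617}{217906}\right) \left(- \frac{1}{7715}\right) = \left(549 + \frac{3610617}{217906}\right) \left(- \frac{1}{7715}\right) = \frac{123241011}{217906} \left(- \frac{1}{7715}\right) = - \frac{123241011}{1681144790}$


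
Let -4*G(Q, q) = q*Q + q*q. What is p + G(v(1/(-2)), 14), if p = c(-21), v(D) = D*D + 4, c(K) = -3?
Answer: -535/8 ≈ -66.875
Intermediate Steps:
v(D) = 4 + D**2 (v(D) = D**2 + 4 = 4 + D**2)
G(Q, q) = -q**2/4 - Q*q/4 (G(Q, q) = -(q*Q + q*q)/4 = -(Q*q + q**2)/4 = -(q**2 + Q*q)/4 = -q**2/4 - Q*q/4)
p = -3
p + G(v(1/(-2)), 14) = -3 - 1/4*14*((4 + (1/(-2))**2) + 14) = -3 - 1/4*14*((4 + (-1/2)**2) + 14) = -3 - 1/4*14*((4 + 1/4) + 14) = -3 - 1/4*14*(17/4 + 14) = -3 - 1/4*14*73/4 = -3 - 511/8 = -535/8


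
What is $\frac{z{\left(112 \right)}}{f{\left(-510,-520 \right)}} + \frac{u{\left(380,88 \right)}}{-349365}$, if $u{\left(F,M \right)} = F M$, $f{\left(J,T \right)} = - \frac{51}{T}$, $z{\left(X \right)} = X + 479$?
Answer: $\frac{7157676424}{1187841} \approx 6025.8$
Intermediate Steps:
$z{\left(X \right)} = 479 + X$
$\frac{z{\left(112 \right)}}{f{\left(-510,-520 \right)}} + \frac{u{\left(380,88 \right)}}{-349365} = \frac{479 + 112}{\left(-51\right) \frac{1}{-520}} + \frac{380 \cdot 88}{-349365} = \frac{591}{\left(-51\right) \left(- \frac{1}{520}\right)} + 33440 \left(- \frac{1}{349365}\right) = \frac{591}{\frac{51}{520}} - \frac{6688}{69873} = 591 \cdot \frac{520}{51} - \frac{6688}{69873} = \frac{102440}{17} - \frac{6688}{69873} = \frac{7157676424}{1187841}$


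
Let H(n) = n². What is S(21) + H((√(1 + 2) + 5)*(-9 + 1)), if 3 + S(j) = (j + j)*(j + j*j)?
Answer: 21193 + 640*√3 ≈ 22302.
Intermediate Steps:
S(j) = -3 + 2*j*(j + j²) (S(j) = -3 + (j + j)*(j + j*j) = -3 + (2*j)*(j + j²) = -3 + 2*j*(j + j²))
S(21) + H((√(1 + 2) + 5)*(-9 + 1)) = (-3 + 2*21² + 2*21³) + ((√(1 + 2) + 5)*(-9 + 1))² = (-3 + 2*441 + 2*9261) + ((√3 + 5)*(-8))² = (-3 + 882 + 18522) + ((5 + √3)*(-8))² = 19401 + (-40 - 8*√3)²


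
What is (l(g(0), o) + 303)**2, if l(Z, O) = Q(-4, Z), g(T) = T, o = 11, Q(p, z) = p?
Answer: 89401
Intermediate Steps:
l(Z, O) = -4
(l(g(0), o) + 303)**2 = (-4 + 303)**2 = 299**2 = 89401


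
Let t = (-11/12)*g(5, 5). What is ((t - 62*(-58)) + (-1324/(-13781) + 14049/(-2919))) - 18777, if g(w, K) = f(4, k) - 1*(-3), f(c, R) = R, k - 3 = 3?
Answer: -116419759975/7662236 ≈ -15194.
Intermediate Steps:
k = 6 (k = 3 + 3 = 6)
g(w, K) = 9 (g(w, K) = 6 - 1*(-3) = 6 + 3 = 9)
t = -33/4 (t = -11/12*9 = -33/4 ≈ -8.2500)
((t - 62*(-58)) + (-1324/(-13781) + 14049/(-2919))) - 18777 = ((-33/4 - 62*(-58)) + (-1324/(-13781) + 14049/(-2919))) - 18777 = ((-33/4 + 3596) + (-1324*(-1/13781) + 14049*(-1/2919))) - 18777 = (14351/4 + (1324/13781 - 669/139)) - 18777 = (14351/4 - 9035453/1915559) - 18777 = 27454045397/7662236 - 18777 = -116419759975/7662236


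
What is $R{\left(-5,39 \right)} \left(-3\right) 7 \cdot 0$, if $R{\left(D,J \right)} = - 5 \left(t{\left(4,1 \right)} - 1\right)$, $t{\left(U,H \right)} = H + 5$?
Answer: $0$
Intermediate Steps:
$t{\left(U,H \right)} = 5 + H$
$R{\left(D,J \right)} = -25$ ($R{\left(D,J \right)} = - 5 \left(\left(5 + 1\right) - 1\right) = - 5 \left(6 - 1\right) = \left(-5\right) 5 = -25$)
$R{\left(-5,39 \right)} \left(-3\right) 7 \cdot 0 = - 25 \left(-3\right) 7 \cdot 0 = - 25 \left(\left(-21\right) 0\right) = \left(-25\right) 0 = 0$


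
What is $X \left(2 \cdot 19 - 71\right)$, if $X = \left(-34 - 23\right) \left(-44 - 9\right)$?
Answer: $-99693$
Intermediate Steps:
$X = 3021$ ($X = \left(-57\right) \left(-53\right) = 3021$)
$X \left(2 \cdot 19 - 71\right) = 3021 \left(2 \cdot 19 - 71\right) = 3021 \left(38 - 71\right) = 3021 \left(-33\right) = -99693$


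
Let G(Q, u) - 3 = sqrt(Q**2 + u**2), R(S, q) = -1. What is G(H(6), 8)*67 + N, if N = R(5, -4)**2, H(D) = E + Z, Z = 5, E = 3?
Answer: 202 + 536*sqrt(2) ≈ 960.02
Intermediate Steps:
H(D) = 8 (H(D) = 3 + 5 = 8)
G(Q, u) = 3 + sqrt(Q**2 + u**2)
N = 1 (N = (-1)**2 = 1)
G(H(6), 8)*67 + N = (3 + sqrt(8**2 + 8**2))*67 + 1 = (3 + sqrt(64 + 64))*67 + 1 = (3 + sqrt(128))*67 + 1 = (3 + 8*sqrt(2))*67 + 1 = (201 + 536*sqrt(2)) + 1 = 202 + 536*sqrt(2)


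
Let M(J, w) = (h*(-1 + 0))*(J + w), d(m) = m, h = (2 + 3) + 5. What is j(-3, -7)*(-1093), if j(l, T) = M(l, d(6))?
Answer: 32790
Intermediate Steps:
h = 10 (h = 5 + 5 = 10)
M(J, w) = -10*J - 10*w (M(J, w) = (10*(-1 + 0))*(J + w) = (10*(-1))*(J + w) = -10*(J + w) = -10*J - 10*w)
j(l, T) = -60 - 10*l (j(l, T) = -10*l - 10*6 = -10*l - 60 = -60 - 10*l)
j(-3, -7)*(-1093) = (-60 - 10*(-3))*(-1093) = (-60 + 30)*(-1093) = -30*(-1093) = 32790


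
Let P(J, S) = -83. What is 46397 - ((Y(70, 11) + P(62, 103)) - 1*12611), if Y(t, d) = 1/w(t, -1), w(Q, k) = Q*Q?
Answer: 289545899/4900 ≈ 59091.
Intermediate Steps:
w(Q, k) = Q**2
Y(t, d) = t**(-2) (Y(t, d) = 1/(t**2) = t**(-2))
46397 - ((Y(70, 11) + P(62, 103)) - 1*12611) = 46397 - ((70**(-2) - 83) - 1*12611) = 46397 - ((1/4900 - 83) - 12611) = 46397 - (-406699/4900 - 12611) = 46397 - 1*(-62200599/4900) = 46397 + 62200599/4900 = 289545899/4900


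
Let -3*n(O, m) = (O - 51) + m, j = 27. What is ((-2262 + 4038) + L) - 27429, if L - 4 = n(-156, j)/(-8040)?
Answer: -3436967/134 ≈ -25649.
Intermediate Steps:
n(O, m) = 17 - O/3 - m/3 (n(O, m) = -((O - 51) + m)/3 = -((-51 + O) + m)/3 = -(-51 + O + m)/3 = 17 - O/3 - m/3)
L = 535/134 (L = 4 + (17 - ⅓*(-156) - ⅓*27)/(-8040) = 4 + (17 + 52 - 9)*(-1/8040) = 4 + 60*(-1/8040) = 4 - 1/134 = 535/134 ≈ 3.9925)
((-2262 + 4038) + L) - 27429 = ((-2262 + 4038) + 535/134) - 27429 = (1776 + 535/134) - 27429 = 238519/134 - 27429 = -3436967/134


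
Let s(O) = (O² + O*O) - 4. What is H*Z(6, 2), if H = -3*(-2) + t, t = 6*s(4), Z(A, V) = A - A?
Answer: 0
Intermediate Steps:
Z(A, V) = 0
s(O) = -4 + 2*O² (s(O) = (O² + O²) - 4 = 2*O² - 4 = -4 + 2*O²)
t = 168 (t = 6*(-4 + 2*4²) = 6*(-4 + 2*16) = 6*(-4 + 32) = 6*28 = 168)
H = 174 (H = -3*(-2) + 168 = 6 + 168 = 174)
H*Z(6, 2) = 174*0 = 0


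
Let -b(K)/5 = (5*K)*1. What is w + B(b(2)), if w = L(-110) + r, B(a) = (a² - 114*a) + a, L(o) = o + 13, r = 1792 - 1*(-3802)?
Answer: 13647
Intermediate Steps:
r = 5594 (r = 1792 + 3802 = 5594)
L(o) = 13 + o
b(K) = -25*K (b(K) = -5*5*K = -25*K)
B(a) = a² - 113*a
w = 5497 (w = (13 - 110) + 5594 = -97 + 5594 = 5497)
w + B(b(2)) = 5497 + (-25*2)*(-113 - 25*2) = 5497 - 50*(-113 - 50) = 5497 - 50*(-163) = 5497 + 8150 = 13647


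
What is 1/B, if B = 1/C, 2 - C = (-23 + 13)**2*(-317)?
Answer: 31702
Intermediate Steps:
C = 31702 (C = 2 - (-23 + 13)**2*(-317) = 2 - (-10)**2*(-317) = 2 - 100*(-317) = 2 - 1*(-31700) = 2 + 31700 = 31702)
B = 1/31702 ≈ 3.1544e-5
1/B = 1/(1/31702) = 31702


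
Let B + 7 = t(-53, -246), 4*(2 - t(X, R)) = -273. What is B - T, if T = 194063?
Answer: -775999/4 ≈ -1.9400e+5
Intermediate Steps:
t(X, R) = 281/4 (t(X, R) = 2 - 1/4*(-273) = 2 + 273/4 = 281/4)
B = 253/4 (B = -7 + 281/4 = 253/4 ≈ 63.250)
B - T = 253/4 - 1*194063 = 253/4 - 194063 = -775999/4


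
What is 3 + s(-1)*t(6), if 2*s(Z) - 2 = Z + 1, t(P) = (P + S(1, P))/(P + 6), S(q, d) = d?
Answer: 4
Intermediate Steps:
t(P) = 2*P/(6 + P) (t(P) = (P + P)/(P + 6) = (2*P)/(6 + P) = 2*P/(6 + P))
s(Z) = 3/2 + Z/2 (s(Z) = 1 + (Z + 1)/2 = 1 + (1 + Z)/2 = 1 + (½ + Z/2) = 3/2 + Z/2)
3 + s(-1)*t(6) = 3 + (3/2 + (½)*(-1))*(2*6/(6 + 6)) = 3 + (3/2 - ½)*(2*6/12) = 3 + 1*(2*6*(1/12)) = 3 + 1*1 = 3 + 1 = 4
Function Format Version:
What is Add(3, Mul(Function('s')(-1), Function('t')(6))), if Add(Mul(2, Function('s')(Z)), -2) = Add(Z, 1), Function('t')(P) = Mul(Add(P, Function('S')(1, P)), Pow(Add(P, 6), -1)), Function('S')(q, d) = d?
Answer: 4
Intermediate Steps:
Function('t')(P) = Mul(2, P, Pow(Add(6, P), -1)) (Function('t')(P) = Mul(Add(P, P), Pow(Add(P, 6), -1)) = Mul(Mul(2, P), Pow(Add(6, P), -1)) = Mul(2, P, Pow(Add(6, P), -1)))
Function('s')(Z) = Add(Rational(3, 2), Mul(Rational(1, 2), Z)) (Function('s')(Z) = Add(1, Mul(Rational(1, 2), Add(Z, 1))) = Add(1, Mul(Rational(1, 2), Add(1, Z))) = Add(1, Add(Rational(1, 2), Mul(Rational(1, 2), Z))) = Add(Rational(3, 2), Mul(Rational(1, 2), Z)))
Add(3, Mul(Function('s')(-1), Function('t')(6))) = Add(3, Mul(Add(Rational(3, 2), Mul(Rational(1, 2), -1)), Mul(2, 6, Pow(Add(6, 6), -1)))) = Add(3, Mul(Add(Rational(3, 2), Rational(-1, 2)), Mul(2, 6, Pow(12, -1)))) = Add(3, Mul(1, Mul(2, 6, Rational(1, 12)))) = Add(3, Mul(1, 1)) = Add(3, 1) = 4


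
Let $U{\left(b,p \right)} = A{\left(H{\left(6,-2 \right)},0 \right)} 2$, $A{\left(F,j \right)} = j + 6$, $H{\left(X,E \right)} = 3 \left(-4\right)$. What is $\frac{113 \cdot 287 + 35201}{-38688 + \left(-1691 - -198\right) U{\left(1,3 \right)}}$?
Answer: $- \frac{5636}{4717} \approx -1.1948$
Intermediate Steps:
$H{\left(X,E \right)} = -12$
$A{\left(F,j \right)} = 6 + j$
$U{\left(b,p \right)} = 12$ ($U{\left(b,p \right)} = \left(6 + 0\right) 2 = 6 \cdot 2 = 12$)
$\frac{113 \cdot 287 + 35201}{-38688 + \left(-1691 - -198\right) U{\left(1,3 \right)}} = \frac{113 \cdot 287 + 35201}{-38688 + \left(-1691 - -198\right) 12} = \frac{32431 + 35201}{-38688 + \left(-1691 + 198\right) 12} = \frac{67632}{-38688 - 17916} = \frac{67632}{-56604} = 67632 \left(- \frac{1}{56604}\right) = - \frac{5636}{4717}$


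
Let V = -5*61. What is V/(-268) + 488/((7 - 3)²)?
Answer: 8479/268 ≈ 31.638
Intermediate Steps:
V = -305
V/(-268) + 488/((7 - 3)²) = -305/(-268) + 488/((7 - 3)²) = -305*(-1/268) + 488/(4²) = 305/268 + 488/16 = 305/268 + 488*(1/16) = 305/268 + 61/2 = 8479/268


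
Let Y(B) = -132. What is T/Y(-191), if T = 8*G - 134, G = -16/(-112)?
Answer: 155/154 ≈ 1.0065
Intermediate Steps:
G = ⅐ (G = -16*(-1/112) = ⅐ ≈ 0.14286)
T = -930/7 (T = 8*(⅐) - 134 = 8/7 - 134 = -930/7 ≈ -132.86)
T/Y(-191) = -930/7/(-132) = -930/7*(-1/132) = 155/154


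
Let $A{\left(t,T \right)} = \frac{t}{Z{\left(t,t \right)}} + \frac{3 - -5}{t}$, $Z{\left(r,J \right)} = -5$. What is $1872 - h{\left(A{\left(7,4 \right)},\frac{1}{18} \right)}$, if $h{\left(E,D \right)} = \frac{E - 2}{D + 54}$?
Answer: $\frac{63752382}{34055} \approx 1872.0$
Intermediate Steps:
$A{\left(t,T \right)} = \frac{8}{t} - \frac{t}{5}$ ($A{\left(t,T \right)} = \frac{t}{-5} + \frac{3 - -5}{t} = t \left(- \frac{1}{5}\right) + \frac{3 + 5}{t} = - \frac{t}{5} + \frac{8}{t} = \frac{8}{t} - \frac{t}{5}$)
$h{\left(E,D \right)} = \frac{-2 + E}{54 + D}$
$1872 - h{\left(A{\left(7,4 \right)},\frac{1}{18} \right)} = 1872 - \frac{-2 + \left(\frac{8}{7} - \frac{7}{5}\right)}{54 + \frac{1}{18}} = 1872 - \frac{-2 + \left(8 \cdot \frac{1}{7} - \frac{7}{5}\right)}{54 + \frac{1}{18}} = 1872 - \frac{-2 + \left(\frac{8}{7} - \frac{7}{5}\right)}{\frac{973}{18}} = 1872 - \frac{18 \left(-2 - \frac{9}{35}\right)}{973} = 1872 - \frac{18}{973} \left(- \frac{79}{35}\right) = 1872 - - \frac{1422}{34055} = 1872 + \frac{1422}{34055} = \frac{63752382}{34055}$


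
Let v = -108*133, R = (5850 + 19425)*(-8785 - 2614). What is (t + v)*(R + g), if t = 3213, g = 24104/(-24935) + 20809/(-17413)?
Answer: 1394937371632606851042/434193155 ≈ 3.2127e+12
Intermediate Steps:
R = -288109725 (R = 25275*(-11399) = -288109725)
g = -938595367/434193155 (g = 24104*(-1/24935) + 20809*(-1/17413) = -24104/24935 - 20809/17413 = -938595367/434193155 ≈ -2.1617)
v = -14364
(t + v)*(R + g) = (3213 - 14364)*(-288109725 - 938595367/434193155) = -11151*(-125095271422527742/434193155) = 1394937371632606851042/434193155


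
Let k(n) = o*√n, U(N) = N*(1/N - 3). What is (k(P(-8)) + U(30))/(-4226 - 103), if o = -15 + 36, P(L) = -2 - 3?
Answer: 89/4329 - 7*I*√5/1443 ≈ 0.020559 - 0.010847*I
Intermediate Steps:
P(L) = -5
U(N) = N*(-3 + 1/N)
o = 21
k(n) = 21*√n
(k(P(-8)) + U(30))/(-4226 - 103) = (21*√(-5) + (1 - 3*30))/(-4226 - 103) = (21*(I*√5) + (1 - 90))/(-4329) = (21*I*√5 - 89)*(-1/4329) = (-89 + 21*I*√5)*(-1/4329) = 89/4329 - 7*I*√5/1443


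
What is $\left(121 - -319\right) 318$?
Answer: $139920$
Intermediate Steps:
$\left(121 - -319\right) 318 = \left(121 + 319\right) 318 = 440 \cdot 318 = 139920$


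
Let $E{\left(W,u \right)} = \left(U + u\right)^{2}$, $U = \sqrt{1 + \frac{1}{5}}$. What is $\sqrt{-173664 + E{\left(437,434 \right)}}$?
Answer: $\frac{\sqrt{367330 + 4340 \sqrt{30}}}{5} \approx 125.08$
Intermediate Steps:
$U = \frac{\sqrt{30}}{5}$ ($U = \sqrt{1 + \frac{1}{5}} = \sqrt{\frac{6}{5}} = \frac{\sqrt{30}}{5} \approx 1.0954$)
$E{\left(W,u \right)} = \left(u + \frac{\sqrt{30}}{5}\right)^{2}$ ($E{\left(W,u \right)} = \left(\frac{\sqrt{30}}{5} + u\right)^{2} = \left(u + \frac{\sqrt{30}}{5}\right)^{2}$)
$\sqrt{-173664 + E{\left(437,434 \right)}} = \sqrt{-173664 + \frac{\left(\sqrt{30} + 5 \cdot 434\right)^{2}}{25}} = \sqrt{-173664 + \frac{\left(\sqrt{30} + 2170\right)^{2}}{25}} = \sqrt{-173664 + \frac{\left(2170 + \sqrt{30}\right)^{2}}{25}}$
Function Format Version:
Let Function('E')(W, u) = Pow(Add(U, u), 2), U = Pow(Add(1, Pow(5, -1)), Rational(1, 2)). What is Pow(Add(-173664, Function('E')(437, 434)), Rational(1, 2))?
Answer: Mul(Rational(1, 5), Pow(Add(367330, Mul(4340, Pow(30, Rational(1, 2)))), Rational(1, 2))) ≈ 125.08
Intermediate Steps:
U = Mul(Rational(1, 5), Pow(30, Rational(1, 2))) (U = Pow(Add(1, Rational(1, 5)), Rational(1, 2)) = Pow(Rational(6, 5), Rational(1, 2)) = Mul(Rational(1, 5), Pow(30, Rational(1, 2))) ≈ 1.0954)
Function('E')(W, u) = Pow(Add(u, Mul(Rational(1, 5), Pow(30, Rational(1, 2)))), 2) (Function('E')(W, u) = Pow(Add(Mul(Rational(1, 5), Pow(30, Rational(1, 2))), u), 2) = Pow(Add(u, Mul(Rational(1, 5), Pow(30, Rational(1, 2)))), 2))
Pow(Add(-173664, Function('E')(437, 434)), Rational(1, 2)) = Pow(Add(-173664, Mul(Rational(1, 25), Pow(Add(Pow(30, Rational(1, 2)), Mul(5, 434)), 2))), Rational(1, 2)) = Pow(Add(-173664, Mul(Rational(1, 25), Pow(Add(Pow(30, Rational(1, 2)), 2170), 2))), Rational(1, 2)) = Pow(Add(-173664, Mul(Rational(1, 25), Pow(Add(2170, Pow(30, Rational(1, 2))), 2))), Rational(1, 2))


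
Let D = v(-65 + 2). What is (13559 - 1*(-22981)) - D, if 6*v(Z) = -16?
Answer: 109628/3 ≈ 36543.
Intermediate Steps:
v(Z) = -8/3 (v(Z) = (⅙)*(-16) = -8/3)
D = -8/3 ≈ -2.6667
(13559 - 1*(-22981)) - D = (13559 - 1*(-22981)) - 1*(-8/3) = (13559 + 22981) + 8/3 = 36540 + 8/3 = 109628/3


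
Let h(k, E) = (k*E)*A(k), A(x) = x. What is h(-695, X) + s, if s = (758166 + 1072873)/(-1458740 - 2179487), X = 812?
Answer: 1426971930669061/3638227 ≈ 3.9222e+8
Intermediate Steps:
s = -1831039/3638227 (s = 1831039/(-3638227) = 1831039*(-1/3638227) = -1831039/3638227 ≈ -0.50328)
h(k, E) = E*k**2 (h(k, E) = (k*E)*k = (E*k)*k = E*k**2)
h(-695, X) + s = 812*(-695)**2 - 1831039/3638227 = 812*483025 - 1831039/3638227 = 392216300 - 1831039/3638227 = 1426971930669061/3638227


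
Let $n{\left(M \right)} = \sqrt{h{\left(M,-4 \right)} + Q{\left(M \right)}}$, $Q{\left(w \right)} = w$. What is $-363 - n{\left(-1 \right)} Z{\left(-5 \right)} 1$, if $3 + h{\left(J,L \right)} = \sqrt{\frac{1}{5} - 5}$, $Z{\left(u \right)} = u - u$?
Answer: $-363$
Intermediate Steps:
$Z{\left(u \right)} = 0$
$h{\left(J,L \right)} = -3 + \frac{2 i \sqrt{30}}{5}$ ($h{\left(J,L \right)} = -3 + \sqrt{\frac{1}{5} - 5} = -3 + \sqrt{- \frac{24}{5}} = -3 + \frac{2 i \sqrt{30}}{5}$)
$n{\left(M \right)} = \sqrt{-3 + M + \frac{2 i \sqrt{30}}{5}}$ ($n{\left(M \right)} = \sqrt{\left(-3 + \frac{2 i \sqrt{30}}{5}\right) + M} = \sqrt{-3 + M + \frac{2 i \sqrt{30}}{5}}$)
$-363 - n{\left(-1 \right)} Z{\left(-5 \right)} 1 = -363 - \frac{\sqrt{-75 + 25 \left(-1\right) + 10 i \sqrt{30}}}{5} \cdot 0 \cdot 1 = -363 - \frac{\sqrt{-75 - 25 + 10 i \sqrt{30}}}{5} \cdot 0 = -363 - \frac{\sqrt{-100 + 10 i \sqrt{30}}}{5} \cdot 0 = -363 - 0 = -363 + 0 = -363$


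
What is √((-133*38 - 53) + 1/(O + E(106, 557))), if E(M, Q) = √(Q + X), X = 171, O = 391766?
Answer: √(-4001497922 - 20428*√182)/(2*√(195883 + √182)) ≈ 71.463*I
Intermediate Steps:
E(M, Q) = √(171 + Q) (E(M, Q) = √(Q + 171) = √(171 + Q))
√((-133*38 - 53) + 1/(O + E(106, 557))) = √((-133*38 - 53) + 1/(391766 + √(171 + 557))) = √((-5054 - 53) + 1/(391766 + √728)) = √(-5107 + 1/(391766 + 2*√182))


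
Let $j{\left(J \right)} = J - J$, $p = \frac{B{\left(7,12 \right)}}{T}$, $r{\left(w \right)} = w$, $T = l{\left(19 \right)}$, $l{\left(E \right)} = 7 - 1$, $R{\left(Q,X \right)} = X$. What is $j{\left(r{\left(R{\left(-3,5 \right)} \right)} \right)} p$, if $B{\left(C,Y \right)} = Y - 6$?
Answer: $0$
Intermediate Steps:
$l{\left(E \right)} = 6$ ($l{\left(E \right)} = 7 - 1 = 6$)
$B{\left(C,Y \right)} = -6 + Y$
$T = 6$
$p = 1$ ($p = \frac{-6 + 12}{6} = 6 \cdot \frac{1}{6} = 1$)
$j{\left(J \right)} = 0$
$j{\left(r{\left(R{\left(-3,5 \right)} \right)} \right)} p = 0 \cdot 1 = 0$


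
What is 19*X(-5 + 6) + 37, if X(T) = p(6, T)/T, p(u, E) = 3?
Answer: 94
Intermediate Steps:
X(T) = 3/T
19*X(-5 + 6) + 37 = 19*(3/(-5 + 6)) + 37 = 19*(3/1) + 37 = 19*(3*1) + 37 = 19*3 + 37 = 57 + 37 = 94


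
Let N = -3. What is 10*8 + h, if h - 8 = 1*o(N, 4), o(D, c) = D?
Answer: 85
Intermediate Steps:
h = 5 (h = 8 + 1*(-3) = 8 - 3 = 5)
10*8 + h = 10*8 + 5 = 80 + 5 = 85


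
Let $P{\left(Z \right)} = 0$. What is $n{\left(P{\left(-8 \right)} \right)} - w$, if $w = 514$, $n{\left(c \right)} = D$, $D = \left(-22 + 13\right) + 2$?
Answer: $-521$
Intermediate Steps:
$D = -7$ ($D = -9 + 2 = -7$)
$n{\left(c \right)} = -7$
$n{\left(P{\left(-8 \right)} \right)} - w = -7 - 514 = -521$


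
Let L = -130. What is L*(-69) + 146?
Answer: 9116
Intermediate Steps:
L*(-69) + 146 = -130*(-69) + 146 = 8970 + 146 = 9116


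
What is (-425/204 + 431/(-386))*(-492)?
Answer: 303851/193 ≈ 1574.4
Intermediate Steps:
(-425/204 + 431/(-386))*(-492) = (-425*1/204 + 431*(-1/386))*(-492) = (-25/12 - 431/386)*(-492) = -7411/2316*(-492) = 303851/193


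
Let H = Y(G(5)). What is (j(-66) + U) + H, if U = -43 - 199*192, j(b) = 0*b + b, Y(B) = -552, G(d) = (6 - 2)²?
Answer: -38869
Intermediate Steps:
G(d) = 16 (G(d) = 4² = 16)
j(b) = b (j(b) = 0 + b = b)
H = -552
U = -38251 (U = -43 - 38208 = -38251)
(j(-66) + U) + H = (-66 - 38251) - 552 = -38317 - 552 = -38869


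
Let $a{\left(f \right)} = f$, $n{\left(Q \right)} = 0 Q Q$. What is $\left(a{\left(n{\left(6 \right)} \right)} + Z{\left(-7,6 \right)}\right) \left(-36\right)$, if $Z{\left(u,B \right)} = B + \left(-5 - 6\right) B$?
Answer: $2160$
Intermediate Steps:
$Z{\left(u,B \right)} = - 10 B$ ($Z{\left(u,B \right)} = B + \left(-5 - 6\right) B = B - 11 B = - 10 B$)
$n{\left(Q \right)} = 0$ ($n{\left(Q \right)} = 0 Q = 0$)
$\left(a{\left(n{\left(6 \right)} \right)} + Z{\left(-7,6 \right)}\right) \left(-36\right) = \left(0 - 60\right) \left(-36\right) = \left(-60\right) \left(-36\right) = 2160$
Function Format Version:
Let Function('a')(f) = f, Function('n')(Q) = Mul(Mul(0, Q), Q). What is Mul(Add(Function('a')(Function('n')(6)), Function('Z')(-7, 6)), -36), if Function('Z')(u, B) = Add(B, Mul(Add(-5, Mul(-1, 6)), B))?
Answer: 2160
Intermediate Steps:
Function('Z')(u, B) = Mul(-10, B) (Function('Z')(u, B) = Add(B, Mul(Add(-5, -6), B)) = Add(B, Mul(-11, B)) = Mul(-10, B))
Function('n')(Q) = 0 (Function('n')(Q) = Mul(0, Q) = 0)
Mul(Add(Function('a')(Function('n')(6)), Function('Z')(-7, 6)), -36) = Mul(Add(0, Mul(-10, 6)), -36) = Mul(Add(0, -60), -36) = Mul(-60, -36) = 2160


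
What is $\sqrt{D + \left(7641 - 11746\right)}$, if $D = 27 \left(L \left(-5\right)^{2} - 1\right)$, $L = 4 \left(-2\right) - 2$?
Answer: $i \sqrt{10882} \approx 104.32 i$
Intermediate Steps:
$L = -10$ ($L = -8 - 2 = -10$)
$D = -6777$ ($D = 27 \left(- 10 \left(-5\right)^{2} - 1\right) = 27 \left(\left(-10\right) 25 - 1\right) = 27 \left(-250 - 1\right) = 27 \left(-251\right) = -6777$)
$\sqrt{D + \left(7641 - 11746\right)} = \sqrt{-6777 + \left(7641 - 11746\right)} = \sqrt{-6777 - 4105} = \sqrt{-10882} = i \sqrt{10882}$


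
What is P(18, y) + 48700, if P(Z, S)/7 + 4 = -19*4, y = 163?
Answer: 48140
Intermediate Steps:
P(Z, S) = -560 (P(Z, S) = -28 + 7*(-19*4) = -28 + 7*(-76) = -28 - 532 = -560)
P(18, y) + 48700 = -560 + 48700 = 48140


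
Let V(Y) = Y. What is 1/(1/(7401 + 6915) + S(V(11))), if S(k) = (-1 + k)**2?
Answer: 14316/1431601 ≈ 0.010000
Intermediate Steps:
1/(1/(7401 + 6915) + S(V(11))) = 1/(1/(7401 + 6915) + (-1 + 11)**2) = 1/(1/14316 + 10**2) = 1/(1/14316 + 100) = 1/(1431601/14316) = 14316/1431601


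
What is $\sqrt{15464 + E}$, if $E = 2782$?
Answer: $\sqrt{18246} \approx 135.08$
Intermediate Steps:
$\sqrt{15464 + E} = \sqrt{15464 + 2782} = \sqrt{18246}$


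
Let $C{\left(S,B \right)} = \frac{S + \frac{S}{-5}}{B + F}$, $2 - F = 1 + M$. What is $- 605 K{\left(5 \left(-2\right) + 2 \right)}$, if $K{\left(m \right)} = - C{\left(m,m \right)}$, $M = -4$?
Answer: $\frac{3872}{3} \approx 1290.7$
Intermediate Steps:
$F = 5$ ($F = 2 - \left(1 - 4\right) = 2 - -3 = 2 + 3 = 5$)
$C{\left(S,B \right)} = \frac{4 S}{5 \left(5 + B\right)}$ ($C{\left(S,B \right)} = \frac{S + \frac{S}{-5}}{B + 5} = \frac{S + S \left(- \frac{1}{5}\right)}{5 + B} = \frac{S - \frac{S}{5}}{5 + B} = \frac{\frac{4}{5} S}{5 + B} = \frac{4 S}{5 \left(5 + B\right)}$)
$K{\left(m \right)} = - \frac{4 m}{5 \left(5 + m\right)}$
$- 605 K{\left(5 \left(-2\right) + 2 \right)} = - 605 \left(- \frac{4 \left(5 \left(-2\right) + 2\right)}{25 + 5 \left(5 \left(-2\right) + 2\right)}\right) = - 605 \left(- \frac{4 \left(-10 + 2\right)}{25 + 5 \left(-10 + 2\right)}\right) = - 605 \left(\left(-4\right) \left(-8\right) \frac{1}{25 + 5 \left(-8\right)}\right) = - 605 \left(\left(-4\right) \left(-8\right) \frac{1}{25 - 40}\right) = - 605 \left(\left(-4\right) \left(-8\right) \frac{1}{-15}\right) = - 605 \left(\left(-4\right) \left(-8\right) \left(- \frac{1}{15}\right)\right) = \left(-605\right) \left(- \frac{32}{15}\right) = \frac{3872}{3}$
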